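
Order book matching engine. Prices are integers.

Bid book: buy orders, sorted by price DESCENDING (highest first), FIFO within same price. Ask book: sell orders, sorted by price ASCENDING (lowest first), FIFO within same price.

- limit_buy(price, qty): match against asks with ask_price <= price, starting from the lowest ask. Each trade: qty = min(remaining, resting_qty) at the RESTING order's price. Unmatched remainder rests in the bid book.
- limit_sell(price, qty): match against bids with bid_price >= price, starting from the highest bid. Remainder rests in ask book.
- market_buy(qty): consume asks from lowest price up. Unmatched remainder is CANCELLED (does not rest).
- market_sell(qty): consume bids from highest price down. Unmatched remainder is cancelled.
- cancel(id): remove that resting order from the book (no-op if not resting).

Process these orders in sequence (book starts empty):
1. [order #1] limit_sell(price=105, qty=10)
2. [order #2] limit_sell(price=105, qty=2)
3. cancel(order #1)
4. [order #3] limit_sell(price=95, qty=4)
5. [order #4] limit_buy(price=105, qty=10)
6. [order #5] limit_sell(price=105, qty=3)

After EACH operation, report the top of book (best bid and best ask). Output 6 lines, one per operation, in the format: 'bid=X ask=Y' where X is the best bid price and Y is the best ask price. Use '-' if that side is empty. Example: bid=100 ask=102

After op 1 [order #1] limit_sell(price=105, qty=10): fills=none; bids=[-] asks=[#1:10@105]
After op 2 [order #2] limit_sell(price=105, qty=2): fills=none; bids=[-] asks=[#1:10@105 #2:2@105]
After op 3 cancel(order #1): fills=none; bids=[-] asks=[#2:2@105]
After op 4 [order #3] limit_sell(price=95, qty=4): fills=none; bids=[-] asks=[#3:4@95 #2:2@105]
After op 5 [order #4] limit_buy(price=105, qty=10): fills=#4x#3:4@95 #4x#2:2@105; bids=[#4:4@105] asks=[-]
After op 6 [order #5] limit_sell(price=105, qty=3): fills=#4x#5:3@105; bids=[#4:1@105] asks=[-]

Answer: bid=- ask=105
bid=- ask=105
bid=- ask=105
bid=- ask=95
bid=105 ask=-
bid=105 ask=-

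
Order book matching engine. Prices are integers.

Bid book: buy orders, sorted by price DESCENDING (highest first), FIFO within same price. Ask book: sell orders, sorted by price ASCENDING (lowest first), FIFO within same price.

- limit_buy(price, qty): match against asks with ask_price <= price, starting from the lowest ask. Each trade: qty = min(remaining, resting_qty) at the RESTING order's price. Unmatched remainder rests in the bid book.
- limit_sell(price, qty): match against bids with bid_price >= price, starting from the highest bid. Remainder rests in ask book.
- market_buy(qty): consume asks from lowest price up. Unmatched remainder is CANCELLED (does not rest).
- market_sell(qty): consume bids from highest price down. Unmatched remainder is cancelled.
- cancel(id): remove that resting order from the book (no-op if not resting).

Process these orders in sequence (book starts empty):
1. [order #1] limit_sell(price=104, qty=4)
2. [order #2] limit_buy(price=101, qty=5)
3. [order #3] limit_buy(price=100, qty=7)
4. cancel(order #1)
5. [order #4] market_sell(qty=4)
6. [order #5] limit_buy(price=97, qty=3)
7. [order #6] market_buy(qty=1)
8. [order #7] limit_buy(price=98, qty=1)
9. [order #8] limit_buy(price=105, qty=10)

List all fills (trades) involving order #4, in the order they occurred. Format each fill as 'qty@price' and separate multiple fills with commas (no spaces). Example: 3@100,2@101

Answer: 4@101

Derivation:
After op 1 [order #1] limit_sell(price=104, qty=4): fills=none; bids=[-] asks=[#1:4@104]
After op 2 [order #2] limit_buy(price=101, qty=5): fills=none; bids=[#2:5@101] asks=[#1:4@104]
After op 3 [order #3] limit_buy(price=100, qty=7): fills=none; bids=[#2:5@101 #3:7@100] asks=[#1:4@104]
After op 4 cancel(order #1): fills=none; bids=[#2:5@101 #3:7@100] asks=[-]
After op 5 [order #4] market_sell(qty=4): fills=#2x#4:4@101; bids=[#2:1@101 #3:7@100] asks=[-]
After op 6 [order #5] limit_buy(price=97, qty=3): fills=none; bids=[#2:1@101 #3:7@100 #5:3@97] asks=[-]
After op 7 [order #6] market_buy(qty=1): fills=none; bids=[#2:1@101 #3:7@100 #5:3@97] asks=[-]
After op 8 [order #7] limit_buy(price=98, qty=1): fills=none; bids=[#2:1@101 #3:7@100 #7:1@98 #5:3@97] asks=[-]
After op 9 [order #8] limit_buy(price=105, qty=10): fills=none; bids=[#8:10@105 #2:1@101 #3:7@100 #7:1@98 #5:3@97] asks=[-]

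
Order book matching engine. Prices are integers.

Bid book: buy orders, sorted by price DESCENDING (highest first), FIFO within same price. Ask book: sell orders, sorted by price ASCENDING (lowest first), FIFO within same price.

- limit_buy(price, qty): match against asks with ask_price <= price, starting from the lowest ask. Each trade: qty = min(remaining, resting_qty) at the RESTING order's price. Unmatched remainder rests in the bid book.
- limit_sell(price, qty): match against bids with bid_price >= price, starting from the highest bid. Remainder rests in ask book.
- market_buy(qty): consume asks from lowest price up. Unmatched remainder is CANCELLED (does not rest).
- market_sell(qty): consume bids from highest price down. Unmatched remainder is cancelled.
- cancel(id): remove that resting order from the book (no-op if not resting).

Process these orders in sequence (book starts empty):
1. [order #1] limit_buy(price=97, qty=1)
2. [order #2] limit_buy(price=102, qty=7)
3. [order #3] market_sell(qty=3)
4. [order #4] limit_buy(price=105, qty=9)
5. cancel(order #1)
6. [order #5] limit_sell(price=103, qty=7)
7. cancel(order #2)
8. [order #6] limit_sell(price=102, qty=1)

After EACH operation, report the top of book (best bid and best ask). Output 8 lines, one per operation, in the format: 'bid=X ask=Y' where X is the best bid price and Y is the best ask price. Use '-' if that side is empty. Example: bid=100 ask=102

Answer: bid=97 ask=-
bid=102 ask=-
bid=102 ask=-
bid=105 ask=-
bid=105 ask=-
bid=105 ask=-
bid=105 ask=-
bid=105 ask=-

Derivation:
After op 1 [order #1] limit_buy(price=97, qty=1): fills=none; bids=[#1:1@97] asks=[-]
After op 2 [order #2] limit_buy(price=102, qty=7): fills=none; bids=[#2:7@102 #1:1@97] asks=[-]
After op 3 [order #3] market_sell(qty=3): fills=#2x#3:3@102; bids=[#2:4@102 #1:1@97] asks=[-]
After op 4 [order #4] limit_buy(price=105, qty=9): fills=none; bids=[#4:9@105 #2:4@102 #1:1@97] asks=[-]
After op 5 cancel(order #1): fills=none; bids=[#4:9@105 #2:4@102] asks=[-]
After op 6 [order #5] limit_sell(price=103, qty=7): fills=#4x#5:7@105; bids=[#4:2@105 #2:4@102] asks=[-]
After op 7 cancel(order #2): fills=none; bids=[#4:2@105] asks=[-]
After op 8 [order #6] limit_sell(price=102, qty=1): fills=#4x#6:1@105; bids=[#4:1@105] asks=[-]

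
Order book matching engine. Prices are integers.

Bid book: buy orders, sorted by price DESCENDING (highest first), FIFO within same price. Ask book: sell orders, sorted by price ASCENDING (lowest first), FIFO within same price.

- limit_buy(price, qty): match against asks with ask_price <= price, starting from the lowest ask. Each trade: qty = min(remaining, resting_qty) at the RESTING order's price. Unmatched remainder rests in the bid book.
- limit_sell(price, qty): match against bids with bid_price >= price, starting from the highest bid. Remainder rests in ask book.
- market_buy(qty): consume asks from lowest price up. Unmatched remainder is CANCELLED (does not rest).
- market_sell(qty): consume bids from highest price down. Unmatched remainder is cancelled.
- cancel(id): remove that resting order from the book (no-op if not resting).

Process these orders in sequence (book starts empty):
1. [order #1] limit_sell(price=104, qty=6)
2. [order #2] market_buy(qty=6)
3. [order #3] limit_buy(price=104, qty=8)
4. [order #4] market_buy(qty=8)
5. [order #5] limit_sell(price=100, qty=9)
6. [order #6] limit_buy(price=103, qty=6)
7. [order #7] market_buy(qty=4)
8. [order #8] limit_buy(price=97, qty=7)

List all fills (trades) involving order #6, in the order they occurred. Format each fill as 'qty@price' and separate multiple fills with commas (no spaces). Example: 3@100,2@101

After op 1 [order #1] limit_sell(price=104, qty=6): fills=none; bids=[-] asks=[#1:6@104]
After op 2 [order #2] market_buy(qty=6): fills=#2x#1:6@104; bids=[-] asks=[-]
After op 3 [order #3] limit_buy(price=104, qty=8): fills=none; bids=[#3:8@104] asks=[-]
After op 4 [order #4] market_buy(qty=8): fills=none; bids=[#3:8@104] asks=[-]
After op 5 [order #5] limit_sell(price=100, qty=9): fills=#3x#5:8@104; bids=[-] asks=[#5:1@100]
After op 6 [order #6] limit_buy(price=103, qty=6): fills=#6x#5:1@100; bids=[#6:5@103] asks=[-]
After op 7 [order #7] market_buy(qty=4): fills=none; bids=[#6:5@103] asks=[-]
After op 8 [order #8] limit_buy(price=97, qty=7): fills=none; bids=[#6:5@103 #8:7@97] asks=[-]

Answer: 1@100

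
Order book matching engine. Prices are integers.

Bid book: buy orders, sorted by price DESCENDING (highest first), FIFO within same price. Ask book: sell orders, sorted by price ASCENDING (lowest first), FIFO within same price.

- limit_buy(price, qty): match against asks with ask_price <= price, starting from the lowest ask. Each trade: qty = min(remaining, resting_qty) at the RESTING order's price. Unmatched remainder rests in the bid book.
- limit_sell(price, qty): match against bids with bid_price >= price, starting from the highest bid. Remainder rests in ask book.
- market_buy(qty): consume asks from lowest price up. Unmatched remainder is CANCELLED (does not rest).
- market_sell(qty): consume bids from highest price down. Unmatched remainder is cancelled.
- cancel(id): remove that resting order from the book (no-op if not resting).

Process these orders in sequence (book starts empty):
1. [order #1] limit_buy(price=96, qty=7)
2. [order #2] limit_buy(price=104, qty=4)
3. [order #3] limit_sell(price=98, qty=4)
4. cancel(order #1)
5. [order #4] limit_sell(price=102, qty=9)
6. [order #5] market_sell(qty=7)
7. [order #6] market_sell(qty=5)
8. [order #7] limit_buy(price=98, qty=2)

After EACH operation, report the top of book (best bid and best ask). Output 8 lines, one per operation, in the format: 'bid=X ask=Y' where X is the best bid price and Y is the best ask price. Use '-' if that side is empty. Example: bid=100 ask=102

Answer: bid=96 ask=-
bid=104 ask=-
bid=96 ask=-
bid=- ask=-
bid=- ask=102
bid=- ask=102
bid=- ask=102
bid=98 ask=102

Derivation:
After op 1 [order #1] limit_buy(price=96, qty=7): fills=none; bids=[#1:7@96] asks=[-]
After op 2 [order #2] limit_buy(price=104, qty=4): fills=none; bids=[#2:4@104 #1:7@96] asks=[-]
After op 3 [order #3] limit_sell(price=98, qty=4): fills=#2x#3:4@104; bids=[#1:7@96] asks=[-]
After op 4 cancel(order #1): fills=none; bids=[-] asks=[-]
After op 5 [order #4] limit_sell(price=102, qty=9): fills=none; bids=[-] asks=[#4:9@102]
After op 6 [order #5] market_sell(qty=7): fills=none; bids=[-] asks=[#4:9@102]
After op 7 [order #6] market_sell(qty=5): fills=none; bids=[-] asks=[#4:9@102]
After op 8 [order #7] limit_buy(price=98, qty=2): fills=none; bids=[#7:2@98] asks=[#4:9@102]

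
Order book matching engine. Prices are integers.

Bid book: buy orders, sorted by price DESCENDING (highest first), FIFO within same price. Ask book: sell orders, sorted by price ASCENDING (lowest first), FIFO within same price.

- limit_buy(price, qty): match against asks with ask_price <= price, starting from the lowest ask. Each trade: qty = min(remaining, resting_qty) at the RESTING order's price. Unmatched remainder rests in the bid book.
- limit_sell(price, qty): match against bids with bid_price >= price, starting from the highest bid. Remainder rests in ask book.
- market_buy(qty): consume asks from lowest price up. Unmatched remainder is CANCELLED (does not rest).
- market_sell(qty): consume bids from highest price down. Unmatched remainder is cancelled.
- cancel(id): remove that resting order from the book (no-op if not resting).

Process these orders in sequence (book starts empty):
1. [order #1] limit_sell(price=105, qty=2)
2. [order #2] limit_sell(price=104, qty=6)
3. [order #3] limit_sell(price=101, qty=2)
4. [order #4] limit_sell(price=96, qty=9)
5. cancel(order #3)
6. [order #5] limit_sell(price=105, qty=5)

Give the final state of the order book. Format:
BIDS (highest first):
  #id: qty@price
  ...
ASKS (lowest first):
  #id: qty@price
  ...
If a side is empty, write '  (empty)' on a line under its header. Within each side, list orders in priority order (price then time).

Answer: BIDS (highest first):
  (empty)
ASKS (lowest first):
  #4: 9@96
  #2: 6@104
  #1: 2@105
  #5: 5@105

Derivation:
After op 1 [order #1] limit_sell(price=105, qty=2): fills=none; bids=[-] asks=[#1:2@105]
After op 2 [order #2] limit_sell(price=104, qty=6): fills=none; bids=[-] asks=[#2:6@104 #1:2@105]
After op 3 [order #3] limit_sell(price=101, qty=2): fills=none; bids=[-] asks=[#3:2@101 #2:6@104 #1:2@105]
After op 4 [order #4] limit_sell(price=96, qty=9): fills=none; bids=[-] asks=[#4:9@96 #3:2@101 #2:6@104 #1:2@105]
After op 5 cancel(order #3): fills=none; bids=[-] asks=[#4:9@96 #2:6@104 #1:2@105]
After op 6 [order #5] limit_sell(price=105, qty=5): fills=none; bids=[-] asks=[#4:9@96 #2:6@104 #1:2@105 #5:5@105]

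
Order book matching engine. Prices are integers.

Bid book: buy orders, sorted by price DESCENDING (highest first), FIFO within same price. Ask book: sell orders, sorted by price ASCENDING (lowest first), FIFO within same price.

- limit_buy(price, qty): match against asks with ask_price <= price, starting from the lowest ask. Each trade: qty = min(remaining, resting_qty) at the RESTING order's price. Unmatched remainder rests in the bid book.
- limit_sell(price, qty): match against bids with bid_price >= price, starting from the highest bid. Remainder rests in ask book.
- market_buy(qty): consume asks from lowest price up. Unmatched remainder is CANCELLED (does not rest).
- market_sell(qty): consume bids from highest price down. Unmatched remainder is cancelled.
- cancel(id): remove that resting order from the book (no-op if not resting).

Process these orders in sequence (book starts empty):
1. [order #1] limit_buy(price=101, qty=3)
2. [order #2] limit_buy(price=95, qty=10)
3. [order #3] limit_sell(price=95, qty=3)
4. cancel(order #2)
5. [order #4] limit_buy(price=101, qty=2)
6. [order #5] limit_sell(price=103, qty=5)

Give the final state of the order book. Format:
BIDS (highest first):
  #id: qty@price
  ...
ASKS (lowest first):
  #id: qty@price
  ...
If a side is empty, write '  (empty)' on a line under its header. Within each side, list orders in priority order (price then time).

Answer: BIDS (highest first):
  #4: 2@101
ASKS (lowest first):
  #5: 5@103

Derivation:
After op 1 [order #1] limit_buy(price=101, qty=3): fills=none; bids=[#1:3@101] asks=[-]
After op 2 [order #2] limit_buy(price=95, qty=10): fills=none; bids=[#1:3@101 #2:10@95] asks=[-]
After op 3 [order #3] limit_sell(price=95, qty=3): fills=#1x#3:3@101; bids=[#2:10@95] asks=[-]
After op 4 cancel(order #2): fills=none; bids=[-] asks=[-]
After op 5 [order #4] limit_buy(price=101, qty=2): fills=none; bids=[#4:2@101] asks=[-]
After op 6 [order #5] limit_sell(price=103, qty=5): fills=none; bids=[#4:2@101] asks=[#5:5@103]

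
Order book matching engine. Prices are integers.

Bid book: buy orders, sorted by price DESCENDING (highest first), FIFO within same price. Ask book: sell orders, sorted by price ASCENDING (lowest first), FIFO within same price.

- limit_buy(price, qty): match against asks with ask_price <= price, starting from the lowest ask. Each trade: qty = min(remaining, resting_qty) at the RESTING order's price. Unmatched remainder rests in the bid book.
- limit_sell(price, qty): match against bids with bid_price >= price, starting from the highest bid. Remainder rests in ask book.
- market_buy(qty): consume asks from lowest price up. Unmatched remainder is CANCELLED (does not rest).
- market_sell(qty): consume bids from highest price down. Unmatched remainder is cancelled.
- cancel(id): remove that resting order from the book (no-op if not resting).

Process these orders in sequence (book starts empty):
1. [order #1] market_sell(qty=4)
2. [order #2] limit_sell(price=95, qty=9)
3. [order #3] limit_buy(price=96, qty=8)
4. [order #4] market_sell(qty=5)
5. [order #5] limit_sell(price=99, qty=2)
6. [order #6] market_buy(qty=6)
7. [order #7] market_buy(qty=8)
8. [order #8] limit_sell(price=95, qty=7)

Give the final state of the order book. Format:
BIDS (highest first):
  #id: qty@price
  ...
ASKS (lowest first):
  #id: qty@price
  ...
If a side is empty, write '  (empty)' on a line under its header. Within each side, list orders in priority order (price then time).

Answer: BIDS (highest first):
  (empty)
ASKS (lowest first):
  #8: 7@95

Derivation:
After op 1 [order #1] market_sell(qty=4): fills=none; bids=[-] asks=[-]
After op 2 [order #2] limit_sell(price=95, qty=9): fills=none; bids=[-] asks=[#2:9@95]
After op 3 [order #3] limit_buy(price=96, qty=8): fills=#3x#2:8@95; bids=[-] asks=[#2:1@95]
After op 4 [order #4] market_sell(qty=5): fills=none; bids=[-] asks=[#2:1@95]
After op 5 [order #5] limit_sell(price=99, qty=2): fills=none; bids=[-] asks=[#2:1@95 #5:2@99]
After op 6 [order #6] market_buy(qty=6): fills=#6x#2:1@95 #6x#5:2@99; bids=[-] asks=[-]
After op 7 [order #7] market_buy(qty=8): fills=none; bids=[-] asks=[-]
After op 8 [order #8] limit_sell(price=95, qty=7): fills=none; bids=[-] asks=[#8:7@95]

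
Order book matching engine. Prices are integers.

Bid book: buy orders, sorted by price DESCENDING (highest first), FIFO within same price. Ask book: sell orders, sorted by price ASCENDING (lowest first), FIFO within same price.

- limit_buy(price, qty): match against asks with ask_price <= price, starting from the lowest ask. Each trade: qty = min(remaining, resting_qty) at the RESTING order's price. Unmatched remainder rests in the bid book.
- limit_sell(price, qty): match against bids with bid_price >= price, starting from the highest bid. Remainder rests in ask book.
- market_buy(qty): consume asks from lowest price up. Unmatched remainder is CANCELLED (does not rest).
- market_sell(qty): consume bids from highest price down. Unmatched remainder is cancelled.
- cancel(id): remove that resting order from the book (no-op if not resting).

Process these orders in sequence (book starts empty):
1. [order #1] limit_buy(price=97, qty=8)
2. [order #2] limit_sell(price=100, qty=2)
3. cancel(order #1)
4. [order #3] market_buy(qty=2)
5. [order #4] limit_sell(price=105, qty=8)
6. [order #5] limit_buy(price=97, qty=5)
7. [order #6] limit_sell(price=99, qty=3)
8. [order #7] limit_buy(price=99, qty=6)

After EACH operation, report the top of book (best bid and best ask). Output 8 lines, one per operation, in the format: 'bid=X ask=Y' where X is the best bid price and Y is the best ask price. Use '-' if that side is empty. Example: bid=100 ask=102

After op 1 [order #1] limit_buy(price=97, qty=8): fills=none; bids=[#1:8@97] asks=[-]
After op 2 [order #2] limit_sell(price=100, qty=2): fills=none; bids=[#1:8@97] asks=[#2:2@100]
After op 3 cancel(order #1): fills=none; bids=[-] asks=[#2:2@100]
After op 4 [order #3] market_buy(qty=2): fills=#3x#2:2@100; bids=[-] asks=[-]
After op 5 [order #4] limit_sell(price=105, qty=8): fills=none; bids=[-] asks=[#4:8@105]
After op 6 [order #5] limit_buy(price=97, qty=5): fills=none; bids=[#5:5@97] asks=[#4:8@105]
After op 7 [order #6] limit_sell(price=99, qty=3): fills=none; bids=[#5:5@97] asks=[#6:3@99 #4:8@105]
After op 8 [order #7] limit_buy(price=99, qty=6): fills=#7x#6:3@99; bids=[#7:3@99 #5:5@97] asks=[#4:8@105]

Answer: bid=97 ask=-
bid=97 ask=100
bid=- ask=100
bid=- ask=-
bid=- ask=105
bid=97 ask=105
bid=97 ask=99
bid=99 ask=105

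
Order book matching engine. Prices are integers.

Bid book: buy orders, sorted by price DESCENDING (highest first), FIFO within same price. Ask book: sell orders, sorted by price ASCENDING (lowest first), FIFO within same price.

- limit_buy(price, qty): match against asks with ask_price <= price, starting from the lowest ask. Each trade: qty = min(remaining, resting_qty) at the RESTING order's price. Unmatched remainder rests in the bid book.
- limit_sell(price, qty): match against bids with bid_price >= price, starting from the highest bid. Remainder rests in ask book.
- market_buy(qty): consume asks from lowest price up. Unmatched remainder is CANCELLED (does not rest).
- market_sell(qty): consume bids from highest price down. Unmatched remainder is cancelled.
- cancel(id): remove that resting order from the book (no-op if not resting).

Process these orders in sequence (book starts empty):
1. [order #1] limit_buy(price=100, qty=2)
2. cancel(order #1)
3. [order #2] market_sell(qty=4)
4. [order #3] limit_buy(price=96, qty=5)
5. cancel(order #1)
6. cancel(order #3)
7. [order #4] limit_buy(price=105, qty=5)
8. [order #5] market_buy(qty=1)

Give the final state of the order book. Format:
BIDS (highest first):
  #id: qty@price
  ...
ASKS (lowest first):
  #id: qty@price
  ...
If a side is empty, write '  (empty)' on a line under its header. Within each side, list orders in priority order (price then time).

Answer: BIDS (highest first):
  #4: 5@105
ASKS (lowest first):
  (empty)

Derivation:
After op 1 [order #1] limit_buy(price=100, qty=2): fills=none; bids=[#1:2@100] asks=[-]
After op 2 cancel(order #1): fills=none; bids=[-] asks=[-]
After op 3 [order #2] market_sell(qty=4): fills=none; bids=[-] asks=[-]
After op 4 [order #3] limit_buy(price=96, qty=5): fills=none; bids=[#3:5@96] asks=[-]
After op 5 cancel(order #1): fills=none; bids=[#3:5@96] asks=[-]
After op 6 cancel(order #3): fills=none; bids=[-] asks=[-]
After op 7 [order #4] limit_buy(price=105, qty=5): fills=none; bids=[#4:5@105] asks=[-]
After op 8 [order #5] market_buy(qty=1): fills=none; bids=[#4:5@105] asks=[-]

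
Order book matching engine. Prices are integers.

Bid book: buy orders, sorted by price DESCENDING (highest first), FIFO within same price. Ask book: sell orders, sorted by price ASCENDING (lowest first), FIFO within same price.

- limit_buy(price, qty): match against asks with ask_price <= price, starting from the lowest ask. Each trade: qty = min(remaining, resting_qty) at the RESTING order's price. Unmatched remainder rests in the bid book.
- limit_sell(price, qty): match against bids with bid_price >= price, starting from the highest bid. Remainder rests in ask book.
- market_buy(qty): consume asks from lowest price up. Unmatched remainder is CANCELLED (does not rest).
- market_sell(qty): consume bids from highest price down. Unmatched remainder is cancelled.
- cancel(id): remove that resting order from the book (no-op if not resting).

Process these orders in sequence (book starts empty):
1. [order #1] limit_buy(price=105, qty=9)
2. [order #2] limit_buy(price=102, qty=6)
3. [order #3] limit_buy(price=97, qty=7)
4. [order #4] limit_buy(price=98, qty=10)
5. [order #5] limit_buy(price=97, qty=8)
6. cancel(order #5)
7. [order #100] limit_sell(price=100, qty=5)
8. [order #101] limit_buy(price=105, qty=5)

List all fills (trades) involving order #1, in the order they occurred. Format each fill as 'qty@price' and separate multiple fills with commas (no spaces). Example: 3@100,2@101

Answer: 5@105

Derivation:
After op 1 [order #1] limit_buy(price=105, qty=9): fills=none; bids=[#1:9@105] asks=[-]
After op 2 [order #2] limit_buy(price=102, qty=6): fills=none; bids=[#1:9@105 #2:6@102] asks=[-]
After op 3 [order #3] limit_buy(price=97, qty=7): fills=none; bids=[#1:9@105 #2:6@102 #3:7@97] asks=[-]
After op 4 [order #4] limit_buy(price=98, qty=10): fills=none; bids=[#1:9@105 #2:6@102 #4:10@98 #3:7@97] asks=[-]
After op 5 [order #5] limit_buy(price=97, qty=8): fills=none; bids=[#1:9@105 #2:6@102 #4:10@98 #3:7@97 #5:8@97] asks=[-]
After op 6 cancel(order #5): fills=none; bids=[#1:9@105 #2:6@102 #4:10@98 #3:7@97] asks=[-]
After op 7 [order #100] limit_sell(price=100, qty=5): fills=#1x#100:5@105; bids=[#1:4@105 #2:6@102 #4:10@98 #3:7@97] asks=[-]
After op 8 [order #101] limit_buy(price=105, qty=5): fills=none; bids=[#1:4@105 #101:5@105 #2:6@102 #4:10@98 #3:7@97] asks=[-]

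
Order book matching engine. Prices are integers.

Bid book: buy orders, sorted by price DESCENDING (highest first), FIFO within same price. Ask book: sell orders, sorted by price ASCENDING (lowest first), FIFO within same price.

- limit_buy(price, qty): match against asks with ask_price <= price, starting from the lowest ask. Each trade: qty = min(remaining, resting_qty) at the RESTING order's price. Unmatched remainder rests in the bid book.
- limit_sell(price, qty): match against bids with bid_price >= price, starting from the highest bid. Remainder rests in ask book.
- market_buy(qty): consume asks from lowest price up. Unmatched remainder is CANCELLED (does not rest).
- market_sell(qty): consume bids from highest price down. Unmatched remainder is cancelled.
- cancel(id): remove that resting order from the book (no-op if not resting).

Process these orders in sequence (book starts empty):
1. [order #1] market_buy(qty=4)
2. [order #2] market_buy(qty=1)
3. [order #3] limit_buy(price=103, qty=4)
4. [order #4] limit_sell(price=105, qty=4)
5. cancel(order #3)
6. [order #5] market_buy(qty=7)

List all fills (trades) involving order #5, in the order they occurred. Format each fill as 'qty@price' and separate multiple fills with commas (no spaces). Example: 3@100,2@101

After op 1 [order #1] market_buy(qty=4): fills=none; bids=[-] asks=[-]
After op 2 [order #2] market_buy(qty=1): fills=none; bids=[-] asks=[-]
After op 3 [order #3] limit_buy(price=103, qty=4): fills=none; bids=[#3:4@103] asks=[-]
After op 4 [order #4] limit_sell(price=105, qty=4): fills=none; bids=[#3:4@103] asks=[#4:4@105]
After op 5 cancel(order #3): fills=none; bids=[-] asks=[#4:4@105]
After op 6 [order #5] market_buy(qty=7): fills=#5x#4:4@105; bids=[-] asks=[-]

Answer: 4@105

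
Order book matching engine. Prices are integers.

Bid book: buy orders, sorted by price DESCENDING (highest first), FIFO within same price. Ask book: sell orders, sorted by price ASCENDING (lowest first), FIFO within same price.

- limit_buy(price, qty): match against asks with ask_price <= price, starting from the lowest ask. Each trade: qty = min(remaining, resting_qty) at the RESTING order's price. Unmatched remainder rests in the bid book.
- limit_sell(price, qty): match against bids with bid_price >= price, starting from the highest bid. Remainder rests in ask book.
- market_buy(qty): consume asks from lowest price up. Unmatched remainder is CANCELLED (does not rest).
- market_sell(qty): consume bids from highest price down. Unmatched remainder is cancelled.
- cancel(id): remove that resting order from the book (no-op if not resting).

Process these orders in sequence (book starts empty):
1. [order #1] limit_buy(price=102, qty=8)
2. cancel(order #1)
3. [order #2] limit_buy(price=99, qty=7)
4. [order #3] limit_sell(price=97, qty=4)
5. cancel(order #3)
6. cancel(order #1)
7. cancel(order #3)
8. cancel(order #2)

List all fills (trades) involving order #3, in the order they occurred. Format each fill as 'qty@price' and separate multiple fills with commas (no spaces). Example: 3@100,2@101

Answer: 4@99

Derivation:
After op 1 [order #1] limit_buy(price=102, qty=8): fills=none; bids=[#1:8@102] asks=[-]
After op 2 cancel(order #1): fills=none; bids=[-] asks=[-]
After op 3 [order #2] limit_buy(price=99, qty=7): fills=none; bids=[#2:7@99] asks=[-]
After op 4 [order #3] limit_sell(price=97, qty=4): fills=#2x#3:4@99; bids=[#2:3@99] asks=[-]
After op 5 cancel(order #3): fills=none; bids=[#2:3@99] asks=[-]
After op 6 cancel(order #1): fills=none; bids=[#2:3@99] asks=[-]
After op 7 cancel(order #3): fills=none; bids=[#2:3@99] asks=[-]
After op 8 cancel(order #2): fills=none; bids=[-] asks=[-]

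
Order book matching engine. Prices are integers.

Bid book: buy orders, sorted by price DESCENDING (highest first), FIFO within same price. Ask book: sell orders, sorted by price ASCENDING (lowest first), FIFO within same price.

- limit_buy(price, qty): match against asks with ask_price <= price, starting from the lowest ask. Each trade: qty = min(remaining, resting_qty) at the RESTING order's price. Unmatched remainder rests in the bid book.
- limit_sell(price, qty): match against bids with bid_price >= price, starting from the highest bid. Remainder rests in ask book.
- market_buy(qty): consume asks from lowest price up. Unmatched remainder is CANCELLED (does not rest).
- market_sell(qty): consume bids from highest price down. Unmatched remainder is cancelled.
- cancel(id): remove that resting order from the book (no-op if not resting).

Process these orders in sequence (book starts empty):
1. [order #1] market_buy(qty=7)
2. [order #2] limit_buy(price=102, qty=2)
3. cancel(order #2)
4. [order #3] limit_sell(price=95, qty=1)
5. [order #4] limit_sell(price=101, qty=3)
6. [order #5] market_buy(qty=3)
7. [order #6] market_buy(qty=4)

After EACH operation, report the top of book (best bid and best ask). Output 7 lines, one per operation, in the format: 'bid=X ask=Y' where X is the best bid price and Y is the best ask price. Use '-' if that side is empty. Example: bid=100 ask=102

After op 1 [order #1] market_buy(qty=7): fills=none; bids=[-] asks=[-]
After op 2 [order #2] limit_buy(price=102, qty=2): fills=none; bids=[#2:2@102] asks=[-]
After op 3 cancel(order #2): fills=none; bids=[-] asks=[-]
After op 4 [order #3] limit_sell(price=95, qty=1): fills=none; bids=[-] asks=[#3:1@95]
After op 5 [order #4] limit_sell(price=101, qty=3): fills=none; bids=[-] asks=[#3:1@95 #4:3@101]
After op 6 [order #5] market_buy(qty=3): fills=#5x#3:1@95 #5x#4:2@101; bids=[-] asks=[#4:1@101]
After op 7 [order #6] market_buy(qty=4): fills=#6x#4:1@101; bids=[-] asks=[-]

Answer: bid=- ask=-
bid=102 ask=-
bid=- ask=-
bid=- ask=95
bid=- ask=95
bid=- ask=101
bid=- ask=-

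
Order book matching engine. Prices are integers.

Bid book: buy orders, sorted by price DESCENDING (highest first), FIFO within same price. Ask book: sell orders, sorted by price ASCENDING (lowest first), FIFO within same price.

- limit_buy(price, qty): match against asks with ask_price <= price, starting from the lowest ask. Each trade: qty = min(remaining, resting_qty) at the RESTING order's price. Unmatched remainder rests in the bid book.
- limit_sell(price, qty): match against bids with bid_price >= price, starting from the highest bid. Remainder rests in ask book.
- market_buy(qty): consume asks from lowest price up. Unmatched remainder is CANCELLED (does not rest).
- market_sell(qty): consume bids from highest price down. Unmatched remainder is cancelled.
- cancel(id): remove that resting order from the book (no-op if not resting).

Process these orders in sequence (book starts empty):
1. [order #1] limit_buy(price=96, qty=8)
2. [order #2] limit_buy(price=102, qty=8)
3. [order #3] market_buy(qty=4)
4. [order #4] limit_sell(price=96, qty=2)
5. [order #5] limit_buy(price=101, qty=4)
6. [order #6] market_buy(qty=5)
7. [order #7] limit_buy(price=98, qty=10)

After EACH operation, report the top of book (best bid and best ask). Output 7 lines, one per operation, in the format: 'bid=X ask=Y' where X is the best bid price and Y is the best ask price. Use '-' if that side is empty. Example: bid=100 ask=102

Answer: bid=96 ask=-
bid=102 ask=-
bid=102 ask=-
bid=102 ask=-
bid=102 ask=-
bid=102 ask=-
bid=102 ask=-

Derivation:
After op 1 [order #1] limit_buy(price=96, qty=8): fills=none; bids=[#1:8@96] asks=[-]
After op 2 [order #2] limit_buy(price=102, qty=8): fills=none; bids=[#2:8@102 #1:8@96] asks=[-]
After op 3 [order #3] market_buy(qty=4): fills=none; bids=[#2:8@102 #1:8@96] asks=[-]
After op 4 [order #4] limit_sell(price=96, qty=2): fills=#2x#4:2@102; bids=[#2:6@102 #1:8@96] asks=[-]
After op 5 [order #5] limit_buy(price=101, qty=4): fills=none; bids=[#2:6@102 #5:4@101 #1:8@96] asks=[-]
After op 6 [order #6] market_buy(qty=5): fills=none; bids=[#2:6@102 #5:4@101 #1:8@96] asks=[-]
After op 7 [order #7] limit_buy(price=98, qty=10): fills=none; bids=[#2:6@102 #5:4@101 #7:10@98 #1:8@96] asks=[-]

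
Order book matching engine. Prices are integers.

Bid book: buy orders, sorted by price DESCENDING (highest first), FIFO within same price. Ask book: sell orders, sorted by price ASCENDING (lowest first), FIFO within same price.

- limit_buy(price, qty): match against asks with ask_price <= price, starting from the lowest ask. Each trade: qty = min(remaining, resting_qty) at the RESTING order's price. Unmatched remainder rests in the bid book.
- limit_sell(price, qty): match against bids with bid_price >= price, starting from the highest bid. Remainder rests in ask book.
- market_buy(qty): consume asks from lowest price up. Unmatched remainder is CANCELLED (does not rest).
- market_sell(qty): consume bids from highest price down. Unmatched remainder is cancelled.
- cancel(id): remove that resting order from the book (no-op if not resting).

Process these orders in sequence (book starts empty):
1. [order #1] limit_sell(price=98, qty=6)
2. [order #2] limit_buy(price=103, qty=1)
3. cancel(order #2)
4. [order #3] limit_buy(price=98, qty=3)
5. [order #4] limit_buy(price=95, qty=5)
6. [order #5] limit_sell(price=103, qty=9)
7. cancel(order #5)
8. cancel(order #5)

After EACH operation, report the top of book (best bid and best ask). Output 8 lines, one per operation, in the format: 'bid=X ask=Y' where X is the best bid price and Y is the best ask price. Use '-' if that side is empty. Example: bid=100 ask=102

After op 1 [order #1] limit_sell(price=98, qty=6): fills=none; bids=[-] asks=[#1:6@98]
After op 2 [order #2] limit_buy(price=103, qty=1): fills=#2x#1:1@98; bids=[-] asks=[#1:5@98]
After op 3 cancel(order #2): fills=none; bids=[-] asks=[#1:5@98]
After op 4 [order #3] limit_buy(price=98, qty=3): fills=#3x#1:3@98; bids=[-] asks=[#1:2@98]
After op 5 [order #4] limit_buy(price=95, qty=5): fills=none; bids=[#4:5@95] asks=[#1:2@98]
After op 6 [order #5] limit_sell(price=103, qty=9): fills=none; bids=[#4:5@95] asks=[#1:2@98 #5:9@103]
After op 7 cancel(order #5): fills=none; bids=[#4:5@95] asks=[#1:2@98]
After op 8 cancel(order #5): fills=none; bids=[#4:5@95] asks=[#1:2@98]

Answer: bid=- ask=98
bid=- ask=98
bid=- ask=98
bid=- ask=98
bid=95 ask=98
bid=95 ask=98
bid=95 ask=98
bid=95 ask=98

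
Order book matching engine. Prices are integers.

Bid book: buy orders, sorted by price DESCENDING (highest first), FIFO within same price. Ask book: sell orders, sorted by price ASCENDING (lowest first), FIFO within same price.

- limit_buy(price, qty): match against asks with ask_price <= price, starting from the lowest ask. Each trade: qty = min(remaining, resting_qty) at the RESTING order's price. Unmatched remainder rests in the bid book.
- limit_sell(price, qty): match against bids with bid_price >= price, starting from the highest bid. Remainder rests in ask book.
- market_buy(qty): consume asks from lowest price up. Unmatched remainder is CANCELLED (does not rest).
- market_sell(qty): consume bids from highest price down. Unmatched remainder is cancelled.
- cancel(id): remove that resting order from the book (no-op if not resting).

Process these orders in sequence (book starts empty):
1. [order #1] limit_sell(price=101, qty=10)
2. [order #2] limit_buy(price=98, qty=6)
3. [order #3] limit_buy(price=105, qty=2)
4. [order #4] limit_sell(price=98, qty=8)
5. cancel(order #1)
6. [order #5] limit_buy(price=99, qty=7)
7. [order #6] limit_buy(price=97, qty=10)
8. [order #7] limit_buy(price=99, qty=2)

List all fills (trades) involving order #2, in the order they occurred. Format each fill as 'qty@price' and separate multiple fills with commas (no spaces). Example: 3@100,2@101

Answer: 6@98

Derivation:
After op 1 [order #1] limit_sell(price=101, qty=10): fills=none; bids=[-] asks=[#1:10@101]
After op 2 [order #2] limit_buy(price=98, qty=6): fills=none; bids=[#2:6@98] asks=[#1:10@101]
After op 3 [order #3] limit_buy(price=105, qty=2): fills=#3x#1:2@101; bids=[#2:6@98] asks=[#1:8@101]
After op 4 [order #4] limit_sell(price=98, qty=8): fills=#2x#4:6@98; bids=[-] asks=[#4:2@98 #1:8@101]
After op 5 cancel(order #1): fills=none; bids=[-] asks=[#4:2@98]
After op 6 [order #5] limit_buy(price=99, qty=7): fills=#5x#4:2@98; bids=[#5:5@99] asks=[-]
After op 7 [order #6] limit_buy(price=97, qty=10): fills=none; bids=[#5:5@99 #6:10@97] asks=[-]
After op 8 [order #7] limit_buy(price=99, qty=2): fills=none; bids=[#5:5@99 #7:2@99 #6:10@97] asks=[-]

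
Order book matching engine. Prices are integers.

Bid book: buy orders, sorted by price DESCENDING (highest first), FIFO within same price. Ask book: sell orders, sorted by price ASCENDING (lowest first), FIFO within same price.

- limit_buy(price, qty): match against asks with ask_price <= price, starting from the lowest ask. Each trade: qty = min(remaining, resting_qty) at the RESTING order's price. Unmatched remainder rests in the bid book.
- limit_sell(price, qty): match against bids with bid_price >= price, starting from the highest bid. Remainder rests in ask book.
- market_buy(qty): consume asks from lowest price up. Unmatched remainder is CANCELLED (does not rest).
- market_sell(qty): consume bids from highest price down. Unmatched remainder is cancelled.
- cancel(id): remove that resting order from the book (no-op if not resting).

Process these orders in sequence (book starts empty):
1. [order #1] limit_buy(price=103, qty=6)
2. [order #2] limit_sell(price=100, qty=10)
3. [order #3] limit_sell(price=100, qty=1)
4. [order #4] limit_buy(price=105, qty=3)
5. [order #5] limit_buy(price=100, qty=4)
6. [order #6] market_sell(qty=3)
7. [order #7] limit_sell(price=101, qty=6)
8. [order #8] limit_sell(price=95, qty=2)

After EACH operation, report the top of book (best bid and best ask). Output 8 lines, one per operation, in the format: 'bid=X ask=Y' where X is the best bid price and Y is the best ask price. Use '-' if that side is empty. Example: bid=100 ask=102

Answer: bid=103 ask=-
bid=- ask=100
bid=- ask=100
bid=- ask=100
bid=100 ask=-
bid=- ask=-
bid=- ask=101
bid=- ask=95

Derivation:
After op 1 [order #1] limit_buy(price=103, qty=6): fills=none; bids=[#1:6@103] asks=[-]
After op 2 [order #2] limit_sell(price=100, qty=10): fills=#1x#2:6@103; bids=[-] asks=[#2:4@100]
After op 3 [order #3] limit_sell(price=100, qty=1): fills=none; bids=[-] asks=[#2:4@100 #3:1@100]
After op 4 [order #4] limit_buy(price=105, qty=3): fills=#4x#2:3@100; bids=[-] asks=[#2:1@100 #3:1@100]
After op 5 [order #5] limit_buy(price=100, qty=4): fills=#5x#2:1@100 #5x#3:1@100; bids=[#5:2@100] asks=[-]
After op 6 [order #6] market_sell(qty=3): fills=#5x#6:2@100; bids=[-] asks=[-]
After op 7 [order #7] limit_sell(price=101, qty=6): fills=none; bids=[-] asks=[#7:6@101]
After op 8 [order #8] limit_sell(price=95, qty=2): fills=none; bids=[-] asks=[#8:2@95 #7:6@101]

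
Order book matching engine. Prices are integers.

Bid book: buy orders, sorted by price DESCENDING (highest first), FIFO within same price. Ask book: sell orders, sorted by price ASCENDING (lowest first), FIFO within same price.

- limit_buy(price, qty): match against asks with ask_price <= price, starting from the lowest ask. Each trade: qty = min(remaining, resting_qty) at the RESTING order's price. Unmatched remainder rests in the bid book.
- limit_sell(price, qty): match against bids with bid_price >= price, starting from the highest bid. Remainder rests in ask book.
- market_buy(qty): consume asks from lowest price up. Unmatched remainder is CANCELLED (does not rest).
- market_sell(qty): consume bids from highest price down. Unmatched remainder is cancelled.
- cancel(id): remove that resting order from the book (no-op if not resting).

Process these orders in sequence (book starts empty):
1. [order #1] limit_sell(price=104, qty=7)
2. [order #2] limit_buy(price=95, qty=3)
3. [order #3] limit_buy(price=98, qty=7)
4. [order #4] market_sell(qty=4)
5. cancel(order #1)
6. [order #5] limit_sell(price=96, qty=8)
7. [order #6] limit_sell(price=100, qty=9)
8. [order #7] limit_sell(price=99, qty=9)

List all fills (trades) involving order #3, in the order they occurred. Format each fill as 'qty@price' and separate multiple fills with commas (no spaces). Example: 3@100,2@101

Answer: 4@98,3@98

Derivation:
After op 1 [order #1] limit_sell(price=104, qty=7): fills=none; bids=[-] asks=[#1:7@104]
After op 2 [order #2] limit_buy(price=95, qty=3): fills=none; bids=[#2:3@95] asks=[#1:7@104]
After op 3 [order #3] limit_buy(price=98, qty=7): fills=none; bids=[#3:7@98 #2:3@95] asks=[#1:7@104]
After op 4 [order #4] market_sell(qty=4): fills=#3x#4:4@98; bids=[#3:3@98 #2:3@95] asks=[#1:7@104]
After op 5 cancel(order #1): fills=none; bids=[#3:3@98 #2:3@95] asks=[-]
After op 6 [order #5] limit_sell(price=96, qty=8): fills=#3x#5:3@98; bids=[#2:3@95] asks=[#5:5@96]
After op 7 [order #6] limit_sell(price=100, qty=9): fills=none; bids=[#2:3@95] asks=[#5:5@96 #6:9@100]
After op 8 [order #7] limit_sell(price=99, qty=9): fills=none; bids=[#2:3@95] asks=[#5:5@96 #7:9@99 #6:9@100]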